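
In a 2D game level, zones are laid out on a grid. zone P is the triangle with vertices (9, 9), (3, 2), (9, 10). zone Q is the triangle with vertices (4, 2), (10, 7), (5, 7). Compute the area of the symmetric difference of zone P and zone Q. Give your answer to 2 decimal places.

13.12

|zone P| = 3, |zone Q| = 12.5, |zone P∩zone Q| = 1.1911.
|zone P △ zone Q| = |zone P| + |zone Q| − 2·|zone P∩zone Q| = 3 + 12.5 − 2.3821 = 13.12.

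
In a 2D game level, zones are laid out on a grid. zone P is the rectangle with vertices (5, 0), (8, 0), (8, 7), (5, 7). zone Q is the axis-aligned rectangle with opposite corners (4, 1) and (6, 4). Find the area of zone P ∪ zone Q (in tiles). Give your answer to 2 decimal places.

24.00

By inclusion–exclusion:
Individual areas: |zone P| = 21, |zone Q| = 6.
|zone P∩zone Q|: x∈[5,6], y∈[1,4] → 1·3 = 3.
|zone P ∪ zone Q| = 27 − 3 = 24.00.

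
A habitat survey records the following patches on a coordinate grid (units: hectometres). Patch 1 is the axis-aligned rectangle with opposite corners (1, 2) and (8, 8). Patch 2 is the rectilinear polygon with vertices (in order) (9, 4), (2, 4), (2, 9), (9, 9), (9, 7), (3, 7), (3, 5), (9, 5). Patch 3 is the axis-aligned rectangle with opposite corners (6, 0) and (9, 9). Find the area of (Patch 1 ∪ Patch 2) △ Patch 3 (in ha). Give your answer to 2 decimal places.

|Patch 1 ∪ Patch 2| = 51.
|(Patch 1 ∪ Patch 2) ∩ Patch 3| = 17.
|(Patch 1 ∪ Patch 2) △ Patch 3| = 51 + 27 − 34 = 44.00.

44.00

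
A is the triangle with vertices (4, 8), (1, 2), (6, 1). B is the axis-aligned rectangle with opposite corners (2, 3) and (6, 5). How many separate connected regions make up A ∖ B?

A ∖ B splits into 2 disjoint pieces (area 3.5357, area 6.9286).

2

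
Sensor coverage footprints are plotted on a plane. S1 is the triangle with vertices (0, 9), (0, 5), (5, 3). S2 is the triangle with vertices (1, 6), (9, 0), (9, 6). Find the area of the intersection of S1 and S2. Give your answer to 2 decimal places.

The intersection is the polygon with vertices (5,3), (1,6), (2.5,6).
By the shoelace formula its area is 2.25.

2.25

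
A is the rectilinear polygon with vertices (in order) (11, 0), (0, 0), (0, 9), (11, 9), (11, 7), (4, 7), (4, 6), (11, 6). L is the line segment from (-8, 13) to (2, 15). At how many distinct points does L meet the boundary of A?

The segment lies entirely outside A and never meets its boundary.

0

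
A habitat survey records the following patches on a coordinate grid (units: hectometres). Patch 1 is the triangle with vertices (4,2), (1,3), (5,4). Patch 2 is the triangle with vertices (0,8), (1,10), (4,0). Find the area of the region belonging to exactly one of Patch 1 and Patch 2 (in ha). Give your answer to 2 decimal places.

10.24

|Patch 1| = 3.5, |Patch 2| = 8, |Patch 1∩Patch 2| = 0.6295.
|Patch 1 △ Patch 2| = |Patch 1| + |Patch 2| − 2·|Patch 1∩Patch 2| = 3.5 + 8 − 1.2589 = 10.24.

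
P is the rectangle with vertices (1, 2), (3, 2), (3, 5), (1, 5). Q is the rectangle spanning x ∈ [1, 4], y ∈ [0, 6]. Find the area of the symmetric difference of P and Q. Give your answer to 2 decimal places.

|P∩Q|: x∈[1,3], y∈[2,5] → 2·3 = 6.
|P △ Q| = |P| + |Q| − 2·|P∩Q| = 6 + 18 − 12 = 12.00.

12.00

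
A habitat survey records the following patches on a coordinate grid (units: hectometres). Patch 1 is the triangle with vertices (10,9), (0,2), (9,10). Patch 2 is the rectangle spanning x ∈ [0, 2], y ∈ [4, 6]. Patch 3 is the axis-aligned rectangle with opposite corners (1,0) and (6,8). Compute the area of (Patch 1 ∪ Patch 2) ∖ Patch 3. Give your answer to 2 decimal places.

7.19

|Patch 1 ∪ Patch 2| = 12.5.
|(Patch 1 ∪ Patch 2) ∩ Patch 3| = 5.3056.
|(Patch 1 ∪ Patch 2) ∖ Patch 3| = 12.5 − 5.3056 = 7.19.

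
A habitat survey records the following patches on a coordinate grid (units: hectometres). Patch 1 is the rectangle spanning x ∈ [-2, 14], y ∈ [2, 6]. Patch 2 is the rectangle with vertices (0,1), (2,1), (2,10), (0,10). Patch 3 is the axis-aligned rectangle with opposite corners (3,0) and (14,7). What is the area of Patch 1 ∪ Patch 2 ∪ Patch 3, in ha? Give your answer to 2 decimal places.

By inclusion–exclusion:
Individual areas: |Patch 1| = 64, |Patch 2| = 18, |Patch 3| = 77.
|Patch 1∩Patch 2|: x∈[0,2], y∈[2,6] → 2·4 = 8.
|Patch 1∩Patch 3|: x∈[3,14], y∈[2,6] → 11·4 = 44.
|Patch 2∩Patch 3| = 0 (no overlap).
|Patch 1∩Patch 2∩Patch 3| = 0.
|Patch 1 ∪ Patch 2 ∪ Patch 3| = 159 − 52 + 0 = 107.00.

107.00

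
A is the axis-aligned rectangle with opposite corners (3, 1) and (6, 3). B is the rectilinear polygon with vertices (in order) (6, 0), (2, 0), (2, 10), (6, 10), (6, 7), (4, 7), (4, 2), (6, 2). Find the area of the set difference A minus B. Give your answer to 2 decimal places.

|A| = 6, |A∩B| = 4.
|A ∖ B| = |A| − |A∩B| = 6 − 4 = 2.00.

2.00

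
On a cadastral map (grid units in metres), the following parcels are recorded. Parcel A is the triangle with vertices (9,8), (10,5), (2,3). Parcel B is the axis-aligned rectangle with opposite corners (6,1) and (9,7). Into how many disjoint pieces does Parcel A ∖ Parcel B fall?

2

Parcel A ∖ Parcel B splits into 2 disjoint pieces (area 2.325, area 3.7143).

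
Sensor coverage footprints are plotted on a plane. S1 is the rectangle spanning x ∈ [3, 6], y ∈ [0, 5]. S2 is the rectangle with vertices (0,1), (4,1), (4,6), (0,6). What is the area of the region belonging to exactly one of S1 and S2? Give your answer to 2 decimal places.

27.00

|S1∩S2|: x∈[3,4], y∈[1,5] → 1·4 = 4.
|S1 △ S2| = |S1| + |S2| − 2·|S1∩S2| = 15 + 20 − 8 = 27.00.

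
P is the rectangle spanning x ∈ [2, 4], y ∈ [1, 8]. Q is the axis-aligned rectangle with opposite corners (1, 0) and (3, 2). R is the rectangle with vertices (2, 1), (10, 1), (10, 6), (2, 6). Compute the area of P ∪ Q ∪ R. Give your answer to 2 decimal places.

47.00

By inclusion–exclusion:
Individual areas: |P| = 14, |Q| = 4, |R| = 40.
|P∩Q|: x∈[2,3], y∈[1,2] → 1·1 = 1.
|P∩R|: x∈[2,4], y∈[1,6] → 2·5 = 10.
|Q∩R|: x∈[2,3], y∈[1,2] → 1·1 = 1.
|P∩Q∩R| = 1.
|P ∪ Q ∪ R| = 58 − 12 + 1 = 47.00.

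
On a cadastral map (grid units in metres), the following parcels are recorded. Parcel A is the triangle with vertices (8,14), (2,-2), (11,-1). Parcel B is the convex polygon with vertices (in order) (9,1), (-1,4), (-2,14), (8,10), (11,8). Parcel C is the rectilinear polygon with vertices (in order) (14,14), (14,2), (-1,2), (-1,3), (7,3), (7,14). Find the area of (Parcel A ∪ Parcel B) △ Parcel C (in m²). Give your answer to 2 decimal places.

161.59

|Parcel A ∪ Parcel B| = 136.1564.
|(Parcel A ∪ Parcel B) ∩ Parcel C| = 33.2811.
|(Parcel A ∪ Parcel B) △ Parcel C| = 136.1564 + 92 − 66.5621 = 161.59.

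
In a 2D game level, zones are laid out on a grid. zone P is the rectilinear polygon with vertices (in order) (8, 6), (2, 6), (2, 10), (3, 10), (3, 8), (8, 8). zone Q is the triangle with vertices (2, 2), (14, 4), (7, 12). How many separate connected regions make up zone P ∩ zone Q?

zone P ∩ zone Q is a single connected region.

1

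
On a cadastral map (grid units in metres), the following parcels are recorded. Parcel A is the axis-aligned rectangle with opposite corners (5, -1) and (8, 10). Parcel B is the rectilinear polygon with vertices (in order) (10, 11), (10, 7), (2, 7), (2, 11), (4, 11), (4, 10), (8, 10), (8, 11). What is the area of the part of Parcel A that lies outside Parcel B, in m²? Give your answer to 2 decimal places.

24.00

|Parcel A| = 33, |Parcel A∩Parcel B| = 9.
|Parcel A ∖ Parcel B| = |Parcel A| − |Parcel A∩Parcel B| = 33 − 9 = 24.00.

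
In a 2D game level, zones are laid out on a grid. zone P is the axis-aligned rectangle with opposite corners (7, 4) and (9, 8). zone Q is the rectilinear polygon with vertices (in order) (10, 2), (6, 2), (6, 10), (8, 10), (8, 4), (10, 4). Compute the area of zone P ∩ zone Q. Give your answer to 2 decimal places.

4.00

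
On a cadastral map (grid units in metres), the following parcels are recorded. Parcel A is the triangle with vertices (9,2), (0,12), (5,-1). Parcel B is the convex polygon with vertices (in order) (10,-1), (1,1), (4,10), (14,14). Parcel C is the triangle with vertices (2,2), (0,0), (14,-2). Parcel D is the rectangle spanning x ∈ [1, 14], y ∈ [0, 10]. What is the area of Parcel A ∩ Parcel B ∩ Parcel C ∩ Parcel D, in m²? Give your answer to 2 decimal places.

The intersection is the polygon with vertices (4.533,0.215), (4.118,1.294), (6.846,0.385), (6.333,0), (5.5,0).
By the shoelace formula its area is 1.77.

1.77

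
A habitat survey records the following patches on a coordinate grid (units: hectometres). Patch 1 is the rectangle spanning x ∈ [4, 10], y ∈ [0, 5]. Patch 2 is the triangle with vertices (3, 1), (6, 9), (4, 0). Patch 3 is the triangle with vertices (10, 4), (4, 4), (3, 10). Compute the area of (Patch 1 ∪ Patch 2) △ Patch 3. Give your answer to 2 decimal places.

|Patch 1 ∪ Patch 2| = 33.0556.
|(Patch 1 ∪ Patch 2) ∩ Patch 3| = 6.519.
|(Patch 1 ∪ Patch 2) △ Patch 3| = 33.0556 + 18 − 13.038 = 38.02.

38.02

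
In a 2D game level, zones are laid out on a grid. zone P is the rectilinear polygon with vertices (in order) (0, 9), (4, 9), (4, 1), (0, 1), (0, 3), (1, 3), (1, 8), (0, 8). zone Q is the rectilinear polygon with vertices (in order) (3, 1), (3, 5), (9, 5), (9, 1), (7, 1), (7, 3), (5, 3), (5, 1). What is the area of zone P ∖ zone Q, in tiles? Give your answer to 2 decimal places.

23.00

|zone P| = 27, |zone P∩zone Q| = 4.
|zone P ∖ zone Q| = |zone P| − |zone P∩zone Q| = 27 − 4 = 23.00.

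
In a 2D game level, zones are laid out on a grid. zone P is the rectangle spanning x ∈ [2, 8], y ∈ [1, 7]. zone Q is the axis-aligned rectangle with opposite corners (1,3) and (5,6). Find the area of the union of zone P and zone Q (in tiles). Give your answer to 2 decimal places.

39.00

By inclusion–exclusion:
Individual areas: |zone P| = 36, |zone Q| = 12.
|zone P∩zone Q|: x∈[2,5], y∈[3,6] → 3·3 = 9.
|zone P ∪ zone Q| = 48 − 9 = 39.00.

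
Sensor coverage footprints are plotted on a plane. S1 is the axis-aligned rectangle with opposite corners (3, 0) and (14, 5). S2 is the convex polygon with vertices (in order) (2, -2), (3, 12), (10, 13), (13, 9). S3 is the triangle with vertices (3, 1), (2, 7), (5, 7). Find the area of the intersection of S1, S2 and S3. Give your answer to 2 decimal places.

The intersection is the polygon with vertices (3,5), (4.333,5), (3,1).
By the shoelace formula its area is 2.67.

2.67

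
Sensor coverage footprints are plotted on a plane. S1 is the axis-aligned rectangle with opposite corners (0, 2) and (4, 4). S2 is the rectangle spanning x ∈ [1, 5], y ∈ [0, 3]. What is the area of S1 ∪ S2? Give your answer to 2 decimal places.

By inclusion–exclusion:
Individual areas: |S1| = 8, |S2| = 12.
|S1∩S2|: x∈[1,4], y∈[2,3] → 3·1 = 3.
|S1 ∪ S2| = 20 − 3 = 17.00.

17.00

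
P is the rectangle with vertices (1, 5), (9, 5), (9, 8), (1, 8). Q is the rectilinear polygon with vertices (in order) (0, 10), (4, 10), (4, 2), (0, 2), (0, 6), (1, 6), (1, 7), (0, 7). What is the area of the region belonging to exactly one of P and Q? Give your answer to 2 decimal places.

|P| = 24, |Q| = 31, |P∩Q| = 9.
|P △ Q| = |P| + |Q| − 2·|P∩Q| = 24 + 31 − 18 = 37.00.

37.00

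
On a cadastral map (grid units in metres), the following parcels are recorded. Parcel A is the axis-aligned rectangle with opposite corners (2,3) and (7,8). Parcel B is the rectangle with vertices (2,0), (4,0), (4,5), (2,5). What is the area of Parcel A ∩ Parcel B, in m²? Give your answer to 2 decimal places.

4.00

|Parcel A∩Parcel B|: x∈[2,4], y∈[3,5] → 2·2 = 4.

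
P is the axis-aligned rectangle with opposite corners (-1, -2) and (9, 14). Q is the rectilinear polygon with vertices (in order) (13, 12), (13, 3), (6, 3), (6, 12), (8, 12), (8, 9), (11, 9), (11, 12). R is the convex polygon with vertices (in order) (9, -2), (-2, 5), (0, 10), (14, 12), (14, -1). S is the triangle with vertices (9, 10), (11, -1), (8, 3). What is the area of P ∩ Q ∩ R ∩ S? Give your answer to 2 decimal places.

The intersection is the polygon with vertices (9,9), (9,3), (8,3), (8.857,9).
By the shoelace formula its area is 3.43.

3.43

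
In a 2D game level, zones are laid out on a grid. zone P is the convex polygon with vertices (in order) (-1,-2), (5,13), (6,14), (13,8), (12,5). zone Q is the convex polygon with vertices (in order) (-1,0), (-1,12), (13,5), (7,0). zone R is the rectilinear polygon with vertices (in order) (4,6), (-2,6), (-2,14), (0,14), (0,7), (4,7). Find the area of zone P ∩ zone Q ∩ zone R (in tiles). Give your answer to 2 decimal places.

1.60

The intersection is the polygon with vertices (2.6,7), (4,7), (4,6), (2.2,6).
By the shoelace formula its area is 1.60.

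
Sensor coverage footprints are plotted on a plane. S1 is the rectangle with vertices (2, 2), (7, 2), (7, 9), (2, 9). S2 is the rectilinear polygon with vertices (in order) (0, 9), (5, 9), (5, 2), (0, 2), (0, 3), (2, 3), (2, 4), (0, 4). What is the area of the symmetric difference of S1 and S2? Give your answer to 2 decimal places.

|S1| = 35, |S2| = 33, |S1∩S2| = 21.
|S1 △ S2| = |S1| + |S2| − 2·|S1∩S2| = 35 + 33 − 42 = 26.00.

26.00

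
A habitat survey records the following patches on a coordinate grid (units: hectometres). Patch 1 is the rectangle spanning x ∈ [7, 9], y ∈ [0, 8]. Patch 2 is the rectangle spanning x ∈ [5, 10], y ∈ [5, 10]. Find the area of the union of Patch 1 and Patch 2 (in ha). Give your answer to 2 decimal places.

By inclusion–exclusion:
Individual areas: |Patch 1| = 16, |Patch 2| = 25.
|Patch 1∩Patch 2|: x∈[7,9], y∈[5,8] → 2·3 = 6.
|Patch 1 ∪ Patch 2| = 41 − 6 = 35.00.

35.00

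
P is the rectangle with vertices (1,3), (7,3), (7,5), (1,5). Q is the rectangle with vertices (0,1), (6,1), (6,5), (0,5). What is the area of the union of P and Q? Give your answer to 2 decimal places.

By inclusion–exclusion:
Individual areas: |P| = 12, |Q| = 24.
|P∩Q|: x∈[1,6], y∈[3,5] → 5·2 = 10.
|P ∪ Q| = 36 − 10 = 26.00.

26.00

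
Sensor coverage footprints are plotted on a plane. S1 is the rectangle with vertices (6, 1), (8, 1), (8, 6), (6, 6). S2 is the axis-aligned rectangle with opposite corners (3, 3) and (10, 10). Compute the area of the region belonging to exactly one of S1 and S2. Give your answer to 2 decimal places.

47.00

|S1∩S2|: x∈[6,8], y∈[3,6] → 2·3 = 6.
|S1 △ S2| = |S1| + |S2| − 2·|S1∩S2| = 10 + 49 − 12 = 47.00.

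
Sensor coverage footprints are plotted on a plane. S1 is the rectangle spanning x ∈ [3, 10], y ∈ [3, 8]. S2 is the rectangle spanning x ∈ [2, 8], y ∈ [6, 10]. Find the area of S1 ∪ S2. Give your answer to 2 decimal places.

49.00

By inclusion–exclusion:
Individual areas: |S1| = 35, |S2| = 24.
|S1∩S2|: x∈[3,8], y∈[6,8] → 5·2 = 10.
|S1 ∪ S2| = 59 − 10 = 49.00.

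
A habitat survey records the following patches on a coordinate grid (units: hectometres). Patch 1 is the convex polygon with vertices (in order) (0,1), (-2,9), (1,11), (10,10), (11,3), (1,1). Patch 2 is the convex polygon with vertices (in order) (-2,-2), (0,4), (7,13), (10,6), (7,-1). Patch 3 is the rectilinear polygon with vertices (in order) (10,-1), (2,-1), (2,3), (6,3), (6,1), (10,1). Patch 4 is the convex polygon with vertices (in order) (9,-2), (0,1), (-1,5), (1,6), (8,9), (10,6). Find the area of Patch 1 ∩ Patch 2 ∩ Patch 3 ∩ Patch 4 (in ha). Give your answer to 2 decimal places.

The intersection is the polygon with vertices (2,3), (6,3), (6,2), (2,1.2).
By the shoelace formula its area is 5.60.

5.60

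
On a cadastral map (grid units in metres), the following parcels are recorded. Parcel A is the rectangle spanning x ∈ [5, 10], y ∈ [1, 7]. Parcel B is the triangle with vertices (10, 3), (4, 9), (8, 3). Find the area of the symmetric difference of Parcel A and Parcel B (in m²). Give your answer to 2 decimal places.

|Parcel A| = 30, |Parcel B| = 6, |Parcel A∩Parcel B| = 5.3333.
|Parcel A △ Parcel B| = |Parcel A| + |Parcel B| − 2·|Parcel A∩Parcel B| = 30 + 6 − 10.6667 = 25.33.

25.33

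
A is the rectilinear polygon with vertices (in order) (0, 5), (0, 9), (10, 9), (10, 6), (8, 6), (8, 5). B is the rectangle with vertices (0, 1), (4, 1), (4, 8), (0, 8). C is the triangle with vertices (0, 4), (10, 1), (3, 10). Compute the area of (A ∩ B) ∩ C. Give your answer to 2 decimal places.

8.25

The region (A ∩ B) ∩ C is the polygon with vertices (4,8), (4,5), (0.5,5), (2,8).
By the shoelace formula its area is 8.25.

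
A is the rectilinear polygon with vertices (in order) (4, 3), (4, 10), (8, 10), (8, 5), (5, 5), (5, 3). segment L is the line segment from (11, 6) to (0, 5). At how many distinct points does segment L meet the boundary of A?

2

The segment meets the boundary at (4,5.364), (8,5.727).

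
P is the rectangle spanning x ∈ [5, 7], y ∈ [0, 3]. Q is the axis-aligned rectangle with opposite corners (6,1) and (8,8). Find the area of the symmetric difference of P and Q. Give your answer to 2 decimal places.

|P∩Q|: x∈[6,7], y∈[1,3] → 1·2 = 2.
|P △ Q| = |P| + |Q| − 2·|P∩Q| = 6 + 14 − 4 = 16.00.

16.00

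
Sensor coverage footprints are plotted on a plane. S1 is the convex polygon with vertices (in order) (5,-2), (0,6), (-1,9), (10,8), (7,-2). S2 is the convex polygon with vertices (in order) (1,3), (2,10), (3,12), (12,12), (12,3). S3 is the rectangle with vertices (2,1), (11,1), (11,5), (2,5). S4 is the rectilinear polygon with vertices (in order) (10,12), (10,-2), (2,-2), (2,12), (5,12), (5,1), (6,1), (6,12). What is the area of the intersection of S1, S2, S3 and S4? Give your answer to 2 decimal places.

11.60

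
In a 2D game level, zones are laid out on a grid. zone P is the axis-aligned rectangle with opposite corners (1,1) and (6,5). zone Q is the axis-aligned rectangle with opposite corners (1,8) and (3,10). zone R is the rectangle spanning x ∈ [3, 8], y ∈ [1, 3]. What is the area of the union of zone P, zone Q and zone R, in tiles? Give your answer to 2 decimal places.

28.00

By inclusion–exclusion:
Individual areas: |zone P| = 20, |zone Q| = 4, |zone R| = 10.
|zone P∩zone Q| = 0 (no overlap).
|zone P∩zone R|: x∈[3,6], y∈[1,3] → 3·2 = 6.
|zone Q∩zone R| = 0 (no overlap).
|zone P∩zone Q∩zone R| = 0.
|zone P ∪ zone Q ∪ zone R| = 34 − 6 + 0 = 28.00.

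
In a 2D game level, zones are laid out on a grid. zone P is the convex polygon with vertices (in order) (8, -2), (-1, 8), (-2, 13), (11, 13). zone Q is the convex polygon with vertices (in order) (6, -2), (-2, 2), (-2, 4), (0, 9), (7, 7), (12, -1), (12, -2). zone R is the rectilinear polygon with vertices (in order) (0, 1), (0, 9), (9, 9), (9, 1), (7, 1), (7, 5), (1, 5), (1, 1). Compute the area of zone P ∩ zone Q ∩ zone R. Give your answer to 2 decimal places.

27.79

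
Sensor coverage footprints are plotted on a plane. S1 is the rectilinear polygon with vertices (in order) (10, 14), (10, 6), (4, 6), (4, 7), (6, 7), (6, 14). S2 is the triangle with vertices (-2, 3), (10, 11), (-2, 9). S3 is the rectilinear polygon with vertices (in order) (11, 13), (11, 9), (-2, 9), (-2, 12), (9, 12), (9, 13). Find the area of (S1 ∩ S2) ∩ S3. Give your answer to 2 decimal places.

The region (S1 ∩ S2) ∩ S3 is the polygon with vertices (10,11), (7,9), (6,9), (6,10.333).
By the shoelace formula its area is 3.67.

3.67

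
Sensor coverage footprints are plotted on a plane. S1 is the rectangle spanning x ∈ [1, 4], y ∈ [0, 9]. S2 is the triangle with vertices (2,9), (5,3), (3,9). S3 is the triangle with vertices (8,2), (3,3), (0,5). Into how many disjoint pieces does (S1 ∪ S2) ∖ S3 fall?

2

(S1 ∪ S2) ∖ S3 splits into 2 disjoint pieces (area 10.2333, area 15.3107).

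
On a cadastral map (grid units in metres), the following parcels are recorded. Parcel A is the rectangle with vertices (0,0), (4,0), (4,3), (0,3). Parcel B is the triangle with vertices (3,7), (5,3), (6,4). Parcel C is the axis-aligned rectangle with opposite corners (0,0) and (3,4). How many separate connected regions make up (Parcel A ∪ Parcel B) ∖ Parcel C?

2

(Parcel A ∪ Parcel B) ∖ Parcel C splits into 2 disjoint pieces (area 3, area 3).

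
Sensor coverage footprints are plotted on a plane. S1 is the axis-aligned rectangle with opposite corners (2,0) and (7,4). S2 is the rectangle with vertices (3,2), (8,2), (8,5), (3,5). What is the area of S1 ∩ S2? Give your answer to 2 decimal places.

|S1∩S2|: x∈[3,7], y∈[2,4] → 4·2 = 8.

8.00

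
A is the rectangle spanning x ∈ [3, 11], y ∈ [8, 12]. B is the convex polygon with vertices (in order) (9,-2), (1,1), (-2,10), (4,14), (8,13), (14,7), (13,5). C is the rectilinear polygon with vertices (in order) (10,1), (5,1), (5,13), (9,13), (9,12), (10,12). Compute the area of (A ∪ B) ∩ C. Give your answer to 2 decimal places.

The region (A ∪ B) ∩ C is the polygon with vertices (9,12), (10,12), (10,1), (5,1), (5,13), (8,13).
By the shoelace formula its area is 58.50.

58.50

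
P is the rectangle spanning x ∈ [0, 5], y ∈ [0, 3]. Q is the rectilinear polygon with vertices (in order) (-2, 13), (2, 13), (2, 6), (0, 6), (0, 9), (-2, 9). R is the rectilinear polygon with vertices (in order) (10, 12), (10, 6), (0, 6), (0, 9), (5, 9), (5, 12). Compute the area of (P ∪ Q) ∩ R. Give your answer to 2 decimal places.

6.00

The region (P ∪ Q) ∩ R is the polygon with vertices (2,6), (0,6), (0,9), (2,9).
By the shoelace formula its area is 6.00.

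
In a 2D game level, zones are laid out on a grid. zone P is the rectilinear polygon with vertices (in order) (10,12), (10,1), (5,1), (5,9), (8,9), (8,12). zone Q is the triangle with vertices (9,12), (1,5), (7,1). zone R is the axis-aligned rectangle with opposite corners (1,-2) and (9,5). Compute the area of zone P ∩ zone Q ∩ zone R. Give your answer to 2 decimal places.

8.12

The intersection is the polygon with vertices (7,1), (5,2.333), (5,5), (7.727,5).
By the shoelace formula its area is 8.12.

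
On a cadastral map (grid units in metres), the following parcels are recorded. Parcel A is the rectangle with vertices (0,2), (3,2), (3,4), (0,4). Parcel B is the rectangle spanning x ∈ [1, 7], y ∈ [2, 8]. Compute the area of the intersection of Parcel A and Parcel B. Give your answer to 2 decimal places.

|Parcel A∩Parcel B|: x∈[1,3], y∈[2,4] → 2·2 = 4.

4.00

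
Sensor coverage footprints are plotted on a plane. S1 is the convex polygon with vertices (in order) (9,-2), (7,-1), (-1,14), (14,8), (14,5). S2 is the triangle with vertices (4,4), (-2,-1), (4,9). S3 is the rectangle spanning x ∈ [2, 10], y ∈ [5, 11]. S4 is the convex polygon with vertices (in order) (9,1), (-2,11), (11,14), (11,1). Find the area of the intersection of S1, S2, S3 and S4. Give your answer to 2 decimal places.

2.26

The intersection is the polygon with vertices (4,5.545), (3.047,6.412), (2.765,6.941), (4,9).
By the shoelace formula its area is 2.26.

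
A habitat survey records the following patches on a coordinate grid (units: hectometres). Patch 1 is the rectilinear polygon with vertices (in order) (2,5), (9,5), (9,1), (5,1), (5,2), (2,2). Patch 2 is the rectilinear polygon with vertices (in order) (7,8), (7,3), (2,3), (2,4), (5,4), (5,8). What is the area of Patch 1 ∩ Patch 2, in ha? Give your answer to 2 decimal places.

7.00

The intersection is the polygon with vertices (7,5), (7,3), (2,3), (2,4), (5,4), (5,5).
By the shoelace formula its area is 7.00.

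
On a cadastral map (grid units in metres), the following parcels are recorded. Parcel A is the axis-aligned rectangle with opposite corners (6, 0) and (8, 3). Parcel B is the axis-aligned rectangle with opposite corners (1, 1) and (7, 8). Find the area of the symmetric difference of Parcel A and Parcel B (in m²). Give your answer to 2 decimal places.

44.00

|Parcel A∩Parcel B|: x∈[6,7], y∈[1,3] → 1·2 = 2.
|Parcel A △ Parcel B| = |Parcel A| + |Parcel B| − 2·|Parcel A∩Parcel B| = 6 + 42 − 4 = 44.00.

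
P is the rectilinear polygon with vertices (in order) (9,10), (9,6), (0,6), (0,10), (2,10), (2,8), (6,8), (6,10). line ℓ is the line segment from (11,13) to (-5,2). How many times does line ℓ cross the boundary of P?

The segment meets the boundary at (0.818,6), (3.727,8), (6,9.562), (6.636,10).

4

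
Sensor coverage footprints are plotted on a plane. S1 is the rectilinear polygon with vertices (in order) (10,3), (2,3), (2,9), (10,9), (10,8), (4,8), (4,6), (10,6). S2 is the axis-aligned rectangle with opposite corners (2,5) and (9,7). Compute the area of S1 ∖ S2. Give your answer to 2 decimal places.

27.00

|S1| = 36, |S1∩S2| = 9.
|S1 ∖ S2| = |S1| − |S1∩S2| = 36 − 9 = 27.00.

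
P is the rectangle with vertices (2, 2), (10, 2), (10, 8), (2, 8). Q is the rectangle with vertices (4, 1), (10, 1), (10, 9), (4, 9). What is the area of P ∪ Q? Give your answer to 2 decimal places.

60.00

By inclusion–exclusion:
Individual areas: |P| = 48, |Q| = 48.
|P∩Q|: x∈[4,10], y∈[2,8] → 6·6 = 36.
|P ∪ Q| = 96 − 36 = 60.00.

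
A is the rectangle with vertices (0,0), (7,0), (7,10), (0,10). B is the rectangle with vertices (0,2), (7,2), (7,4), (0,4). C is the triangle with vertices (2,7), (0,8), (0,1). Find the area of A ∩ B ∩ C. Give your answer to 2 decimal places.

1.33

The intersection is the polygon with vertices (0,2), (0,4), (1,4), (0.333,2).
By the shoelace formula its area is 1.33.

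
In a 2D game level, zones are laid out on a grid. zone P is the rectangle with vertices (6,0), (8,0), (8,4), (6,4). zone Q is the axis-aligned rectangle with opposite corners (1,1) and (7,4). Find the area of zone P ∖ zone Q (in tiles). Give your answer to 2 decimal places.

5.00

|zone P∩zone Q|: x∈[6,7], y∈[1,4] → 1·3 = 3.
|zone P| = 8.
|zone P ∖ zone Q| = |zone P| − |zone P∩zone Q| = 8 − 3 = 5.00.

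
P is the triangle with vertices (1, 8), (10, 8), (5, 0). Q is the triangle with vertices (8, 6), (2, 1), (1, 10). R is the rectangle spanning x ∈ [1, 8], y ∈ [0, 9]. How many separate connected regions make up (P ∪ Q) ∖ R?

(P ∪ Q) ∖ R splits into 2 disjoint pieces (area 0.8194, area 3.2).

2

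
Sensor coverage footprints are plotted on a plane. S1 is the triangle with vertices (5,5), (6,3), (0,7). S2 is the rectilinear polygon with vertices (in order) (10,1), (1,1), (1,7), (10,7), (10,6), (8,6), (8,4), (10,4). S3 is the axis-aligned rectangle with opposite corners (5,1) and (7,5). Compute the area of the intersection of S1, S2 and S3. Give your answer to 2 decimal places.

The intersection is the polygon with vertices (5,3.667), (5,5), (6,3).
By the shoelace formula its area is 0.67.

0.67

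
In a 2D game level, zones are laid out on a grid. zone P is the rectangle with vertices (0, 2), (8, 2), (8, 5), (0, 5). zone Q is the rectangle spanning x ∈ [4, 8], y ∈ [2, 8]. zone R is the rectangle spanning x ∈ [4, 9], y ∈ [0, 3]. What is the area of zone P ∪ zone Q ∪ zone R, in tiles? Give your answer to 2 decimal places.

47.00

By inclusion–exclusion:
Individual areas: |zone P| = 24, |zone Q| = 24, |zone R| = 15.
|zone P∩zone Q|: x∈[4,8], y∈[2,5] → 4·3 = 12.
|zone P∩zone R|: x∈[4,8], y∈[2,3] → 4·1 = 4.
|zone Q∩zone R|: x∈[4,8], y∈[2,3] → 4·1 = 4.
|zone P∩zone Q∩zone R| = 4.
|zone P ∪ zone Q ∪ zone R| = 63 − 20 + 4 = 47.00.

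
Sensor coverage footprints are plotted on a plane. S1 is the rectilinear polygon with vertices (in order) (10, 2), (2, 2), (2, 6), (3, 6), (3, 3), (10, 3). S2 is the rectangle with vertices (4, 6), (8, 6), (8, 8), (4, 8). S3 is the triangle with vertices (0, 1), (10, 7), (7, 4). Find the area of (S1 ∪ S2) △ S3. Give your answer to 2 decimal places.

23.07

|S1 ∪ S2| = 19.
|(S1 ∪ S2) ∩ S3| = 0.9667.
|(S1 ∪ S2) △ S3| = 19 + 6 − 1.9333 = 23.07.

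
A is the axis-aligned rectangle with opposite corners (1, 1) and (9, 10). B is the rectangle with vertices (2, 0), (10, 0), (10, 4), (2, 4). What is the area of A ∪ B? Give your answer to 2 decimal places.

83.00

By inclusion–exclusion:
Individual areas: |A| = 72, |B| = 32.
|A∩B|: x∈[2,9], y∈[1,4] → 7·3 = 21.
|A ∪ B| = 104 − 21 = 83.00.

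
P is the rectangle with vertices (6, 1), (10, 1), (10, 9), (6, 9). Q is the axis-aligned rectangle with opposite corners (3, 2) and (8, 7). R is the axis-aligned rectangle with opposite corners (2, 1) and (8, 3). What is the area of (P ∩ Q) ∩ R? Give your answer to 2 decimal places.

2.00

The region (P ∩ Q) ∩ R is the polygon with vertices (8,2), (6,2), (6,3), (8,3).
By the shoelace formula its area is 2.00.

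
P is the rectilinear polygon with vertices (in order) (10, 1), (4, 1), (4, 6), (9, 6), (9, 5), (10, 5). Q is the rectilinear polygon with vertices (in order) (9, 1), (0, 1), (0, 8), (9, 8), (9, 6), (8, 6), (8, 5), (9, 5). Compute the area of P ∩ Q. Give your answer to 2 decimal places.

24.00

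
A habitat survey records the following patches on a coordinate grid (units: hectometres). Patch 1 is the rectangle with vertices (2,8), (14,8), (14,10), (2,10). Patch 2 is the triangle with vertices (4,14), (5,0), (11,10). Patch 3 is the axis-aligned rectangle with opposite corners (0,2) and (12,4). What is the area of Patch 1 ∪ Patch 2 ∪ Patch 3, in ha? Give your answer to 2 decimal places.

By inclusion–exclusion:
Individual areas: |Patch 1| = 24, |Patch 2| = 47, |Patch 3| = 24.
|Patch 1∩Patch 2| = 12.0857.
|Patch 1∩Patch 3| = 0 (no overlap).
|Patch 2∩Patch 3| = 4.0286.
|Patch 1∩Patch 2∩Patch 3| = 0.
|Patch 1 ∪ Patch 2 ∪ Patch 3| = 95 − 16.1143 + 0 = 78.89.

78.89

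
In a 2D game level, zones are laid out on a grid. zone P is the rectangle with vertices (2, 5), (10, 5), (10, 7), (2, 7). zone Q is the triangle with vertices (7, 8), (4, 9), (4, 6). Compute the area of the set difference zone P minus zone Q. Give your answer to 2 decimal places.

15.25

|zone P| = 16, |zone P∩zone Q| = 0.75.
|zone P ∖ zone Q| = |zone P| − |zone P∩zone Q| = 16 − 0.75 = 15.25.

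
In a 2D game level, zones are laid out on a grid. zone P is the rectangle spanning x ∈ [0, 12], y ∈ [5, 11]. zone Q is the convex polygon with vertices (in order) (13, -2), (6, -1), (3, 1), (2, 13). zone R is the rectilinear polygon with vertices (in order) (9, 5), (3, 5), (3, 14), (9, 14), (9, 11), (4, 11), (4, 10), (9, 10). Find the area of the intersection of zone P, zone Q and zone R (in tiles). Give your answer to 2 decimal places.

15.97

The intersection is the polygon with vertices (4,10.273), (4,10), (4.2,10), (7.867,5), (3,5), (3,11), (3.467,11).
By the shoelace formula its area is 15.97.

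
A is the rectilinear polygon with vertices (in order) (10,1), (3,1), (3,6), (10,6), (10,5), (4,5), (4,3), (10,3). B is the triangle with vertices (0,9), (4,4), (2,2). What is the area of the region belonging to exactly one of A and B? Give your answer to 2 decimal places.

29.75

|A| = 23, |B| = 9, |A∩B| = 1.125.
|A △ B| = |A| + |B| − 2·|A∩B| = 23 + 9 − 2.25 = 29.75.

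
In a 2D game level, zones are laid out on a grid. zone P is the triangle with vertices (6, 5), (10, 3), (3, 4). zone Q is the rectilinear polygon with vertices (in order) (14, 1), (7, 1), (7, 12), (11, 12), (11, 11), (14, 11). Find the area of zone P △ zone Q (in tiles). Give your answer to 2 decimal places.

75.79

|zone P| = 5, |zone Q| = 74, |zone P∩zone Q| = 1.6071.
|zone P △ zone Q| = |zone P| + |zone Q| − 2·|zone P∩zone Q| = 5 + 74 − 3.2143 = 75.79.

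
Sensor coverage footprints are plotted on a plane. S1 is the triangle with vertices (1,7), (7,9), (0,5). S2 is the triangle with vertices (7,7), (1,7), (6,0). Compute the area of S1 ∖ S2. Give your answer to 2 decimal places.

|S1| = 5, |S1∩S2| = 1.2681.
|S1 ∖ S2| = |S1| − |S1∩S2| = 5 − 1.2681 = 3.73.

3.73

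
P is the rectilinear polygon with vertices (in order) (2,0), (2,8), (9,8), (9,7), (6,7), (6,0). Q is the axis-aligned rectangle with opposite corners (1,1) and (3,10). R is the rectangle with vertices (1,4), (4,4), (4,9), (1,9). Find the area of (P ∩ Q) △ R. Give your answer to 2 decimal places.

|P ∩ Q| = 7.
|(P ∩ Q) ∩ R| = 4.
|(P ∩ Q) △ R| = 7 + 15 − 8 = 14.00.

14.00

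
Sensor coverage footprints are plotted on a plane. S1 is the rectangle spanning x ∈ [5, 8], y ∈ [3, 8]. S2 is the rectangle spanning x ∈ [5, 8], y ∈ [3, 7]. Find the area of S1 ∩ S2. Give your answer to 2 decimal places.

12.00

|S1∩S2|: x∈[5,8], y∈[3,7] → 3·4 = 12.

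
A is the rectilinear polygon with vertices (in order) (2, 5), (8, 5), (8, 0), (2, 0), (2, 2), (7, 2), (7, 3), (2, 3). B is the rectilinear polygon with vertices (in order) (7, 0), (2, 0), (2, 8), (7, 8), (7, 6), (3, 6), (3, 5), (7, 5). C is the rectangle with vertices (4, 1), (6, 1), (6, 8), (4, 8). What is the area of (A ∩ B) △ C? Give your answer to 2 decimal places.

22.00

|A ∩ B| = 20.
|(A ∩ B) ∩ C| = 6.
|(A ∩ B) △ C| = 20 + 14 − 12 = 22.00.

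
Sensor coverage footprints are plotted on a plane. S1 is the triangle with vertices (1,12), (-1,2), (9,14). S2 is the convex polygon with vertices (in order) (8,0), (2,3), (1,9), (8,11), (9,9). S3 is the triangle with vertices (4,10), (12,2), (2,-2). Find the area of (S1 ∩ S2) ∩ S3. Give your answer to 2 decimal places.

The region (S1 ∩ S2) ∩ S3 is the polygon with vertices (4.111,9.889), (4.909,9.091), (3.583,7.5), (3.975,9.85).
By the shoelace formula its area is 1.32.

1.32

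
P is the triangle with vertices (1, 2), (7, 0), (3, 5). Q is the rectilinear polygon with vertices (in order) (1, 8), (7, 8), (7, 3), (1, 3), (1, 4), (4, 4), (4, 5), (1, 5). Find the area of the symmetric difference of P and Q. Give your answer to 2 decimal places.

33.60

|P| = 11, |Q| = 27, |P∩Q| = 2.2.
|P △ Q| = |P| + |Q| − 2·|P∩Q| = 11 + 27 − 4.4 = 33.60.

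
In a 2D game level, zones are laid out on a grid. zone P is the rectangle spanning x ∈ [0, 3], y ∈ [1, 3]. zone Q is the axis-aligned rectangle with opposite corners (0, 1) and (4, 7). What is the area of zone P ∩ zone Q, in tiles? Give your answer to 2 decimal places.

|zone P∩zone Q|: x∈[0,3], y∈[1,3] → 3·2 = 6.

6.00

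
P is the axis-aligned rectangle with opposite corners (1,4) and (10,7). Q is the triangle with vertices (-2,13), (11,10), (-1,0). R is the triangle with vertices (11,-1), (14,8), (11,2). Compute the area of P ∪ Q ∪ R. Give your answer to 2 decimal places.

100.70

By inclusion–exclusion:
Individual areas: |P| = 27, |Q| = 83, |R| = 4.5.
|P∩Q| = 13.8.
|P∩R| = 0.
|Q∩R| = 0.
|P∩Q∩R| = 0.
|P ∪ Q ∪ R| = 114.5 − 13.8 + 0 = 100.70.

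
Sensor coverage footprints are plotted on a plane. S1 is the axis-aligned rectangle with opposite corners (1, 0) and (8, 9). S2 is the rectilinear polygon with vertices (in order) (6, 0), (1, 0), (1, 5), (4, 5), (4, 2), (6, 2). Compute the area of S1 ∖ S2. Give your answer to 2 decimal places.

44.00

|S1| = 63, |S1∩S2| = 19.
|S1 ∖ S2| = |S1| − |S1∩S2| = 63 − 19 = 44.00.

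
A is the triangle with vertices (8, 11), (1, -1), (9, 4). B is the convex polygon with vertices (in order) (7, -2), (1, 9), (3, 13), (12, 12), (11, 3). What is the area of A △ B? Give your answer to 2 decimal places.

85.99

|A| = 30.5, |B| = 104, |A∩B| = 24.255.
|A △ B| = |A| + |B| − 2·|A∩B| = 30.5 + 104 − 48.51 = 85.99.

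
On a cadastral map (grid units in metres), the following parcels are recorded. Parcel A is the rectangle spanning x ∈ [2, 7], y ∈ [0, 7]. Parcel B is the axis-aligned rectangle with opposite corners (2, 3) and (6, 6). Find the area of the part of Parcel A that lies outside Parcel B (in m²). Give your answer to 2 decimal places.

|Parcel A∩Parcel B|: x∈[2,6], y∈[3,6] → 4·3 = 12.
|Parcel A| = 35.
|Parcel A ∖ Parcel B| = |Parcel A| − |Parcel A∩Parcel B| = 35 − 12 = 23.00.

23.00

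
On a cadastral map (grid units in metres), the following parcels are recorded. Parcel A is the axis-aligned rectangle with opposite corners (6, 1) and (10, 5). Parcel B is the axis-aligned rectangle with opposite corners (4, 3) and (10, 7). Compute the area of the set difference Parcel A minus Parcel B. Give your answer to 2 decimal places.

|Parcel A∩Parcel B|: x∈[6,10], y∈[3,5] → 4·2 = 8.
|Parcel A| = 16.
|Parcel A ∖ Parcel B| = |Parcel A| − |Parcel A∩Parcel B| = 16 − 8 = 8.00.

8.00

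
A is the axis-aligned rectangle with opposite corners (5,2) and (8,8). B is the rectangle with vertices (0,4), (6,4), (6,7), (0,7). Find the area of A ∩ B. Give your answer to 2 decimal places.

3.00

|A∩B|: x∈[5,6], y∈[4,7] → 1·3 = 3.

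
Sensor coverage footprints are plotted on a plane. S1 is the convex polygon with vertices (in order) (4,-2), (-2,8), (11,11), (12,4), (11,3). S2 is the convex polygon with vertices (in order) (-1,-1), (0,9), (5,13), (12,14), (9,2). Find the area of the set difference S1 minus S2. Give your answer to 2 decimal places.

23.30

|S1| = 106, |S1∩S2| = 82.7015.
|S1 ∖ S2| = |S1| − |S1∩S2| = 106 − 82.7015 = 23.30.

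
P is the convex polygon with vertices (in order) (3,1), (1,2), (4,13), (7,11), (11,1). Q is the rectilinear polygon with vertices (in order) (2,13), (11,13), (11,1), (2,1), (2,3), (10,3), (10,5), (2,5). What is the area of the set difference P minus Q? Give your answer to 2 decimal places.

|P| = 71.5, |P∩Q| = 53.8667.
|P ∖ Q| = |P| − |P∩Q| = 71.5 − 53.8667 = 17.63.

17.63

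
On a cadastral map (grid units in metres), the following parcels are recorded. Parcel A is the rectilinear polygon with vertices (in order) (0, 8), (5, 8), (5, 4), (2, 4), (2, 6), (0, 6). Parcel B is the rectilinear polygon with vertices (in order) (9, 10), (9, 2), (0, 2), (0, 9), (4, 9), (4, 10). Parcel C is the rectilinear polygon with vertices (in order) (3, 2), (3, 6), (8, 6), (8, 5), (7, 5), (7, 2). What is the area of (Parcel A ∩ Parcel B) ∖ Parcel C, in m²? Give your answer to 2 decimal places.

12.00

|Parcel A ∩ Parcel B| = 16.
|(Parcel A ∩ Parcel B) ∩ Parcel C| = 4.
|(Parcel A ∩ Parcel B) ∖ Parcel C| = 16 − 4 = 12.00.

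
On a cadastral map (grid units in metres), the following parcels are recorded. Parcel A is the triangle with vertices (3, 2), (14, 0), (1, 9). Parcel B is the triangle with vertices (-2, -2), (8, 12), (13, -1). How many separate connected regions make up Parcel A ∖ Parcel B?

2

Parcel A ∖ Parcel B splits into 2 disjoint pieces (area 0.7171, area 6.3316).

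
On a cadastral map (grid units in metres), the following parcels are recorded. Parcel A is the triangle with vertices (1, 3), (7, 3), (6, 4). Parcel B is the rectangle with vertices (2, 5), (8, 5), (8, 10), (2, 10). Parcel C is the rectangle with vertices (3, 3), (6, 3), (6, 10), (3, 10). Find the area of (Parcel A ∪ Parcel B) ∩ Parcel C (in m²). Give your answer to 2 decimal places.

17.10

|Parcel A ∪ Parcel B| = 33.
|(Parcel A ∪ Parcel B) ∩ Parcel C| = 17.10.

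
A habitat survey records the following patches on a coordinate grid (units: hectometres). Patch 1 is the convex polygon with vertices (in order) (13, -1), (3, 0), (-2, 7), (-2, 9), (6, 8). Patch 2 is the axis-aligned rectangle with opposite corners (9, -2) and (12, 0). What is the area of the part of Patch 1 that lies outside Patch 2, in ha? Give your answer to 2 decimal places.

77.75

|Patch 1| = 80, |Patch 1∩Patch 2| = 2.25.
|Patch 1 ∖ Patch 2| = |Patch 1| − |Patch 1∩Patch 2| = 80 − 2.25 = 77.75.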